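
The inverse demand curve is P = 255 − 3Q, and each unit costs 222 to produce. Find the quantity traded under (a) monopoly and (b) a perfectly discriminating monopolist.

Monopoly: Q = 5.5; Perfect PD: Q = 11

The monopolist equates marginal revenue to marginal cost: 255 − 6Q = 222, so Q = 5.5. From demand, P = 238.5.
Under first-degree price discrimination the firm charges each unit its demand price and produces up to where P = MC, i.e. Q = 11. Consumer surplus is zero; producer surplus equals total surplus.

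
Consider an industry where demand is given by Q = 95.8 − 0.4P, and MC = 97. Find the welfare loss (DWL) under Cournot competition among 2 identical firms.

Inverting demand: P = 239.5 − 2.5Q.
Under competition P = MC = 97, so Q = (239.5 − 97)/2.5 = 57.
Cournot with 2 identical firms: the symmetric best-response condition is 239.5 − 7.5q = 97. Each firm produces q = 19, total output Q = 38, price P = 144.5.
DWL is the triangle between Q = 38 and Q = 57: ½·(57 − 38)·(144.5 − 97) = 451.25.

DWL = 451.25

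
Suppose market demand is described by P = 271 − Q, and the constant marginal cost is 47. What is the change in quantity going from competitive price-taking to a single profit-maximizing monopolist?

Quantity falls by 112

Perfect competition: P = MC = 47, so 271 − Q = 47 and Q = 224.
A monopolist chooses Q where MR = MC. MR = 271 − 2Q; setting this equal to 47 gives Q = 112 and P = 159.
Change in quantity: 112 − 224 = −112.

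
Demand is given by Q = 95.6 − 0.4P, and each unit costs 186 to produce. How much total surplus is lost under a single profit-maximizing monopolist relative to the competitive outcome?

DWL = 140.45

Inverting demand: P = 239 − 2.5Q.
Perfect competition: P = MC = 186, so 239 − 2.5Q = 186 and Q = 21.2.
A monopolist chooses Q where MR = MC. MR = 239 − 5Q; setting this equal to 186 gives Q = 10.6 and P = 212.5.
DWL is the triangle between Q = 10.6 and Q = 21.2: ½·(21.2 − 10.6)·(212.5 − 186) = 140.45.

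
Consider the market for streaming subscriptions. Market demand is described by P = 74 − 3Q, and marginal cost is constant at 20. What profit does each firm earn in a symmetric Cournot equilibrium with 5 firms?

π_i = 27

With 5 symmetric Cournot firms, each firm's FOC gives 74 − 18q = 20, so q = 3, Q = 5·3 = 15, and P = 29.
Each firm's profit = (29 − 20)·3 = 27.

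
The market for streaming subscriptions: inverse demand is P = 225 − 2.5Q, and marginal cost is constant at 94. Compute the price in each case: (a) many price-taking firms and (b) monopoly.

Competition: P = 94; Monopoly: P = 159.5

Under competition P = MC = 94, so Q = (225 − 94)/2.5 = 52.4.
Monopoly sets MR = MC: 225 − 5Q = 94 ⇒ Q = 26.2, P = 225 − 2.5·26.2 = 159.5.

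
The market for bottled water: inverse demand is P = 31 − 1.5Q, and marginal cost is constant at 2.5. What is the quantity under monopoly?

Monopoly sets MR = MC: 31 − 3Q = 2.5 ⇒ Q = 9.5, P = 31 − 1.5·9.5 = 16.75.

Q = 9.5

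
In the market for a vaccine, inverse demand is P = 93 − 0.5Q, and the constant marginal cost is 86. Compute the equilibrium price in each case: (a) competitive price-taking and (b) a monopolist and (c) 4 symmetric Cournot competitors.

Competition: P = 86; Monopoly: P = 89.5; Cournot: P = 87.4

Competitive firms price at marginal cost: P = 86, giving Q = 14.
A monopolist chooses Q where MR = MC. MR = 93 − Q; setting this equal to 86 gives Q = 7 and P = 89.5.
In a 4-firm Cournot equilibrium, symmetry and the first-order condition give q = (93 − 86)/(2.5) = 2.8. So Q = 11.2 and P = 87.4.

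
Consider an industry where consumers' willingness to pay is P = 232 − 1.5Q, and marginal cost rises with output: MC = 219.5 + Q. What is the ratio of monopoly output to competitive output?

Q_m/Q_c = 0.625

Monopoly sets MR = MC: 232 − 3Q = 219.5 + Q ⇒ Q = 3.125, P = 232 − 1.5·3.125 = 3637/16.
Competitive equilibrium sets price equal to marginal cost: 232 − 1.5Q = 219.5 + Q, so Q = 5 and P = 224.5.
Ratio Q_m/Q_c = 3.125/5 = 0.625.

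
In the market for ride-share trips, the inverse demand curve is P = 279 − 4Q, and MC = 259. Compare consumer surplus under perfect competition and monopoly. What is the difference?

CS falls by 37.5

Under competition P = MC = 259, so Q = (279 − 259)/4 = 5.
CS = ½·(279 − 259)·5 = 50.
Monopoly sets MR = MC: 279 − 8Q = 259 ⇒ Q = 2.5, P = 279 − 4·2.5 = 269.
CS = ½·(279 − 269)·2.5 = 12.5.
Change in consumer surplus: 12.5 − 50 = −37.5.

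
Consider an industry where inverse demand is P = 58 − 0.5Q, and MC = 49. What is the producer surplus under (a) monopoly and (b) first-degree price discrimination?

Monopoly: PS = 40.5; Perfect PD: PS = 81

Monopoly sets MR = MC: 58 − Q = 49 ⇒ Q = 9, P = 58 − 0.5·9 = 53.5.
PS = (53.5 − 49)·9 = 40.5.
A perfectly discriminating monopolist sells every unit with P(Q) ≥ MC(Q), so output equals the competitive quantity Q = 18. Each buyer pays their reservation price, so CS = 0 and the firm captures all surplus.
PS = ½·(58 − 49)·18 = 81.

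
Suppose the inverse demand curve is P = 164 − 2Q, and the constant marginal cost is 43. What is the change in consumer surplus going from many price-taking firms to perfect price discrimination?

Under competition P = MC = 43, so Q = (164 − 43)/2 = 60.5.
CS = ½·(164 − 43)·60.5 = 3660.25.
A perfectly discriminating monopolist sells every unit with P(Q) ≥ MC(Q), so output equals the competitive quantity Q = 60.5. Each buyer pays their reservation price, so CS = 0 and the firm captures all surplus.
CS = 0.
Change in consumer surplus: 0 − 3660.25 = −3660.25.

Consumer surplus falls by 3660.25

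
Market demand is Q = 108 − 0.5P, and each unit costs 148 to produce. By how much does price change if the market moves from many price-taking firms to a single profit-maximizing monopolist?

Price rises by 34

Inverting demand: P = 216 − 2Q.
Competitive firms price at marginal cost: P = 148, giving Q = 34.
A monopolist chooses Q where MR = MC. MR = 216 − 4Q; setting this equal to 148 gives Q = 17 and P = 182.
Change in price: 182 − 148 = 34.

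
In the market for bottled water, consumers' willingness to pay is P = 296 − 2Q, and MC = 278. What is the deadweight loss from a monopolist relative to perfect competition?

DWL = 20.25

Under competition P = MC = 278, so Q = (296 − 278)/2 = 9.
The monopolist equates marginal revenue to marginal cost: 296 − 4Q = 278, so Q = 4.5. From demand, P = 287.
DWL is the triangle between Q = 4.5 and Q = 9: ½·(9 − 4.5)·(287 − 278) = 20.25.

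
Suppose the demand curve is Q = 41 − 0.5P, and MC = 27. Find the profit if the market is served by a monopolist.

Profit = 378.125

Inverting demand: P = 82 − 2Q.
The monopolist equates marginal revenue to marginal cost: 82 − 4Q = 27, so Q = 13.75. From demand, P = 54.5.
Profit = (54.5 − 27)·13.75 = 378.125.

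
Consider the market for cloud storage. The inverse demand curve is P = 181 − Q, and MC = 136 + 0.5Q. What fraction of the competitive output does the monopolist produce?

Monopoly sets MR = MC: 181 − 2Q = 136 + 0.5Q ⇒ Q = 18, P = 181 − 18 = 163.
Under competition P = MC: 181 − Q = 136 + 0.5Q ⇒ Q = 30, P = 151.
Ratio Q_m/Q_c = 18/30 = 0.6.

Q_m/Q_c = 0.6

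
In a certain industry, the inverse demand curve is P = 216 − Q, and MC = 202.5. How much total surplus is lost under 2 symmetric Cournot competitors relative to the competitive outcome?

Competitive firms price at marginal cost: P = 202.5, giving Q = 13.5.
In a 2-firm Cournot equilibrium, symmetry and the first-order condition give q = (216 − 202.5)/(3) = 4.5. So Q = 9 and P = 207.
DWL is the triangle between Q = 9 and Q = 13.5: ½·(13.5 − 9)·(207 − 202.5) = 10.125.

DWL = 10.125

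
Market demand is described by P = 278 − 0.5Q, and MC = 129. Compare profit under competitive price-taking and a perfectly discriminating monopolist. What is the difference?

Perfect competition: P = MC = 129, so 278 − 0.5Q = 129 and Q = 298.
Profit = (129 − 129)·298 = 0.
With perfect price discrimination, output is the efficient level Q = 298 (where demand meets MC), but every buyer pays their willingness to pay: CS = 0 and PS = total surplus.
PS equals the full surplus area, 22201. Profit = 22201 = 22201.
Change in profit: 22201 − 0 = 22201.

Profit rises by 22201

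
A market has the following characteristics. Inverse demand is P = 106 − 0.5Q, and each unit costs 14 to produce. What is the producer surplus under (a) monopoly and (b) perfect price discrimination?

Monopoly sets MR = MC: 106 − Q = 14 ⇒ Q = 92, P = 106 − 0.5·92 = 60.
PS = (60 − 14)·92 = 4232.
A perfectly discriminating monopolist sells every unit with P(Q) ≥ MC(Q), so output equals the competitive quantity Q = 184. Each buyer pays their reservation price, so CS = 0 and the firm captures all surplus.
PS = ½·(106 − 14)·184 = 8464.

Monopoly: PS = 4232; Perfect PD: PS = 8464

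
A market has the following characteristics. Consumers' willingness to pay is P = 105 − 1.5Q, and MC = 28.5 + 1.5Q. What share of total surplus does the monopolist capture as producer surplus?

Monopoly sets MR = MC: 105 − 3Q = 28.5 + 1.5Q ⇒ Q = 17, P = 105 − 1.5·17 = 79.5.
CS = ½·(105 − 79.5)·17 = 216.75.
PS = P·Q − VC(Q) = 79.5·17 − (28.5·17 + ½·1.5·17²) = 650.25.
Share captured = PS/TS = 650.25/867 = 0.75.

PS/TS = 0.75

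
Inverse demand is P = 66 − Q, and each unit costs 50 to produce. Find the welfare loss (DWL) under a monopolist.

Perfect competition: P = MC = 50, so 66 − Q = 50 and Q = 16.
The monopolist equates marginal revenue to marginal cost: 66 − 2Q = 50, so Q = 8. From demand, P = 58.
DWL is the triangle between Q = 8 and Q = 16: ½·(16 − 8)·(58 − 50) = 32.

DWL = 32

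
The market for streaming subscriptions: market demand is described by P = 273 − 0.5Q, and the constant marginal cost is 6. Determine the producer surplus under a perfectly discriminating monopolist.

With perfect price discrimination, output is the efficient level Q = 534 (where demand meets MC), but every buyer pays their willingness to pay: CS = 0 and PS = total surplus.
PS = ½·(273 − 6)·534 = 71289.

PS = 71289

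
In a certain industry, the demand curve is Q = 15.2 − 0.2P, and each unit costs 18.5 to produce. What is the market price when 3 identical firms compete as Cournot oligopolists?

Inverting demand: P = 76 − 5Q.
In a 3-firm Cournot equilibrium, symmetry and the first-order condition give q = (76 − 18.5)/(20) = 2.875. So Q = 8.625 and P = 32.875.

P = 32.875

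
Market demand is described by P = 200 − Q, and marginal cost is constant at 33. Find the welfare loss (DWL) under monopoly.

DWL = 3486.125

Competitive firms price at marginal cost: P = 33, giving Q = 167.
Monopoly sets MR = MC: 200 − 2Q = 33 ⇒ Q = 83.5, P = 200 − 83.5 = 116.5.
DWL is the triangle between Q = 83.5 and Q = 167: ½·(167 − 83.5)·(116.5 − 33) = 3486.125.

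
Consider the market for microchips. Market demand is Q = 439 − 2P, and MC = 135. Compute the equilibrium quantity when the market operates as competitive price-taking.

Q = 169

Inverting demand: P = 219.5 − 0.5Q.
Competitive firms price at marginal cost: P = 135, giving Q = 169.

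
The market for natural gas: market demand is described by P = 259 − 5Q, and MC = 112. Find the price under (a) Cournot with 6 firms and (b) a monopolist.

Cournot: P = 133; Monopoly: P = 185.5

With 6 symmetric Cournot firms, each firm's FOC gives 259 − 35q = 112, so q = 4.2, Q = 6·4.2 = 25.2, and P = 133.
Monopoly sets MR = MC: 259 − 10Q = 112 ⇒ Q = 14.7, P = 259 − 5·14.7 = 185.5.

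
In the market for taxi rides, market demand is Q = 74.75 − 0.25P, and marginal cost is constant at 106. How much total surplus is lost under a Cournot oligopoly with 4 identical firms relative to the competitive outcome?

Inverting demand: P = 299 − 4Q.
Competitive firms price at marginal cost: P = 106, giving Q = 48.25.
Cournot with 4 identical firms: the symmetric best-response condition is 299 − 20q = 106. Each firm produces q = 9.65, total output Q = 38.6, price P = 144.6.
DWL is the triangle between Q = 38.6 and Q = 48.25: ½·(48.25 − 38.6)·(144.6 − 106) = 186.245.

DWL = 186.245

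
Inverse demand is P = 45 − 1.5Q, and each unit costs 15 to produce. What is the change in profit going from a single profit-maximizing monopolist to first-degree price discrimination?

Profit rises by 150

The monopolist equates marginal revenue to marginal cost: 45 − 3Q = 15, so Q = 10. From demand, P = 30.
Profit = (30 − 15)·10 = 150.
Under first-degree price discrimination the firm charges each unit its demand price and produces up to where P = MC, i.e. Q = 20. Consumer surplus is zero; producer surplus equals total surplus.
PS equals the full surplus area, 300. Profit = 300 = 300.
Change in profit: 300 − 150 = 150.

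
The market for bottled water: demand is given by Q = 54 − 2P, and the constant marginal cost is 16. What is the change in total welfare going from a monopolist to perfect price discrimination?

Inverting demand: P = 27 − 0.5Q.
A monopolist chooses Q where MR = MC. MR = 27 − Q; setting this equal to 16 gives Q = 11 and P = 21.5.
CS = ½·(27 − 21.5)·11 = 30.25; PS = (21.5 − 16)·11 = 60.5; TS = 90.75.
With perfect price discrimination, output is the efficient level Q = 22 (where demand meets MC), but every buyer pays their willingness to pay: CS = 0 and PS = total surplus.
TS = 121 (equal to competitive TS).
Change in total welfare: 121 − 90.75 = 30.25.

Total welfare rises by 30.25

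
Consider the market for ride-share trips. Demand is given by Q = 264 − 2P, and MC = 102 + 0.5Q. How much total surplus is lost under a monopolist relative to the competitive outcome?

Inverting demand: P = 132 − 0.5Q.
Under competition P = MC: 132 − 0.5Q = 102 + 0.5Q ⇒ Q = 30, P = 117.
The monopolist equates marginal revenue to marginal cost: 132 − Q = 102 + 0.5Q, so Q = 20. From demand, P = 122.
CS = ½·(132 − 117)·30 = 225; PS = (117·30 − 102·30 − ½·0.5·30²) = 225; TS = 450.
CS = ½·(132 − 122)·20 = 100; PS = (122·20 − 102·20 − ½·0.5·20²) = 300; TS = 400.
DWL = 450 − 400 = 50.

DWL = 50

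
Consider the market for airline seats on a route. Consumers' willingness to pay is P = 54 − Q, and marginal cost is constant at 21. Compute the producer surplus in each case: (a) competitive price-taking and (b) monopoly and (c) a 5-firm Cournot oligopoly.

Competition: PS = 0; Monopoly: PS = 272.25; Cournot: PS = 151.25

Under competition P = MC = 21, so Q = (54 − 21)/1 = 33.
PS = (21 − 21)·33 = 0.
A monopolist chooses Q where MR = MC. MR = 54 − 2Q; setting this equal to 21 gives Q = 16.5 and P = 37.5.
PS = (37.5 − 21)·16.5 = 272.25.
Cournot with 5 identical firms: the symmetric best-response condition is 54 − 6q = 21. Each firm produces q = 5.5, total output Q = 27.5, price P = 26.5.
PS = (26.5 − 21)·27.5 = 151.25.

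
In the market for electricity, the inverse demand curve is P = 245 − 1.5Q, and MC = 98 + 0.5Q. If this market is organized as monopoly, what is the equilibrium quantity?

Monopoly sets MR = MC: 245 − 3Q = 98 + 0.5Q ⇒ Q = 42, P = 245 − 1.5·42 = 182.

Q = 42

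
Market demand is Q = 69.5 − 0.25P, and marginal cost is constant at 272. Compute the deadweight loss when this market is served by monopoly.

Inverting demand: P = 278 − 4Q.
Perfect competition: P = MC = 272, so 278 − 4Q = 272 and Q = 1.5.
The monopolist equates marginal revenue to marginal cost: 278 − 8Q = 272, so Q = 0.75. From demand, P = 275.
DWL is the triangle between Q = 0.75 and Q = 1.5: ½·(1.5 − 0.75)·(275 − 272) = 1.125.

DWL = 1.125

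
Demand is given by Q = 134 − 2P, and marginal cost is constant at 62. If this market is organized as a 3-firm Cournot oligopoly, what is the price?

P = 63.25

Inverting demand: P = 67 − 0.5Q.
With 3 symmetric Cournot firms, each firm's FOC gives 67 − 2q = 62, so q = 2.5, Q = 3·2.5 = 7.5, and P = 63.25.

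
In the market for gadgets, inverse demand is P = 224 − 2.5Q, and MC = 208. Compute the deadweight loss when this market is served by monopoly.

DWL = 12.8

Perfect competition: P = MC = 208, so 224 − 2.5Q = 208 and Q = 6.4.
Monopoly sets MR = MC: 224 − 5Q = 208 ⇒ Q = 3.2, P = 224 − 2.5·3.2 = 216.
DWL is the triangle between Q = 3.2 and Q = 6.4: ½·(6.4 − 3.2)·(216 − 208) = 12.8.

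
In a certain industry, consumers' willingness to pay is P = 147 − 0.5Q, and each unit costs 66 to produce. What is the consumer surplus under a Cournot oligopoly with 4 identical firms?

Cournot with 4 identical firms: the symmetric best-response condition is 147 − 2.5q = 66. Each firm produces q = 32.4, total output Q = 129.6, price P = 82.2.
CS = ½·(147 − 82.2)·129.6 = 4199.04.

CS = 4199.04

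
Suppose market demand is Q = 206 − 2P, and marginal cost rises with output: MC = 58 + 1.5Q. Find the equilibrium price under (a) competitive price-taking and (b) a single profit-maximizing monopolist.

Inverting demand: P = 103 − 0.5Q.
Competitive equilibrium sets price equal to marginal cost: 103 − 0.5Q = 58 + 1.5Q, so Q = 22.5 and P = 91.75.
A monopolist chooses Q where MR = MC. MR = 103 − Q; setting this equal to 58 + 1.5Q gives Q = 18 and P = 94.

Competition: P = 91.75; Monopoly: P = 94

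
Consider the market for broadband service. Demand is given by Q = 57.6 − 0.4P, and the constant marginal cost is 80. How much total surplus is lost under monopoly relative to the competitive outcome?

Inverting demand: P = 144 − 2.5Q.
Perfect competition: P = MC = 80, so 144 − 2.5Q = 80 and Q = 25.6.
Monopoly sets MR = MC: 144 − 5Q = 80 ⇒ Q = 12.8, P = 144 − 2.5·12.8 = 112.
DWL is the triangle between Q = 12.8 and Q = 25.6: ½·(25.6 − 12.8)·(112 − 80) = 204.8.

DWL = 204.8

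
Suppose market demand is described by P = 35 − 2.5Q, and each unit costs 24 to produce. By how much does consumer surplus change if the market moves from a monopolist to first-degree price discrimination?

Consumer surplus falls by 6.05

A monopolist chooses Q where MR = MC. MR = 35 − 5Q; setting this equal to 24 gives Q = 2.2 and P = 29.5.
CS = ½·(35 − 29.5)·2.2 = 6.05.
A perfectly discriminating monopolist sells every unit with P(Q) ≥ MC(Q), so output equals the competitive quantity Q = 4.4. Each buyer pays their reservation price, so CS = 0 and the firm captures all surplus.
CS = 0.
Change in consumer surplus: 0 − 6.05 = −6.05.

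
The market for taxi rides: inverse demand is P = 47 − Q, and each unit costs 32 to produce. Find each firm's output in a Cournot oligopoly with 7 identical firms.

q_i = 1.875

With 7 symmetric Cournot firms, each firm's FOC gives 47 − 8q = 32, so q = 1.875, Q = 7·1.875 = 13.125, and P = 33.875.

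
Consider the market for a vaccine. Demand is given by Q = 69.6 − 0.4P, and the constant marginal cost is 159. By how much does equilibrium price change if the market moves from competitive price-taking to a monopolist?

Inverting demand: P = 174 − 2.5Q.
Perfect competition: P = MC = 159, so 174 − 2.5Q = 159 and Q = 6.
A monopolist chooses Q where MR = MC. MR = 174 − 5Q; setting this equal to 159 gives Q = 3 and P = 166.5.
Change in equilibrium price: 166.5 − 159 = 7.5.

Equilibrium price rises by 7.5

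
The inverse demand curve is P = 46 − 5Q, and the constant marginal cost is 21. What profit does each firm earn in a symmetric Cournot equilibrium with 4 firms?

π_i = 5

In a 4-firm Cournot equilibrium, symmetry and the first-order condition give q = (46 − 21)/(25) = 1. So Q = 4 and P = 26.
Each firm's profit = (26 − 21)·1 = 5.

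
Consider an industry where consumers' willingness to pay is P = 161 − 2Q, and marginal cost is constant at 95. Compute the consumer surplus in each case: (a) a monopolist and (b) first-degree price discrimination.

The monopolist equates marginal revenue to marginal cost: 161 − 4Q = 95, so Q = 16.5. From demand, P = 128.
CS = ½·(161 − 128)·16.5 = 272.25.
With perfect price discrimination, output is the efficient level Q = 33 (where demand meets MC), but every buyer pays their willingness to pay: CS = 0 and PS = total surplus.
CS = 0.

Monopoly: CS = 272.25; Perfect PD: CS = 0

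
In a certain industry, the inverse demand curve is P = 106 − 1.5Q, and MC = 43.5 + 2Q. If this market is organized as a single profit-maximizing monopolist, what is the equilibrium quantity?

Q = 12.5

A monopolist chooses Q where MR = MC. MR = 106 − 3Q; setting this equal to 43.5 + 2Q gives Q = 12.5 and P = 87.25.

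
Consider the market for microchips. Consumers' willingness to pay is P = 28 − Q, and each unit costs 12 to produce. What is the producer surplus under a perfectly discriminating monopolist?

Under first-degree price discrimination the firm charges each unit its demand price and produces up to where P = MC, i.e. Q = 16. Consumer surplus is zero; producer surplus equals total surplus.
PS = ½·(28 − 12)·16 = 128.

PS = 128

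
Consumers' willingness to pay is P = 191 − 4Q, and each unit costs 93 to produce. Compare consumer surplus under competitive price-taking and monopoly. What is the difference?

Under competition P = MC = 93, so Q = (191 − 93)/4 = 24.5.
CS = ½·(191 − 93)·24.5 = 1200.5.
Monopoly sets MR = MC: 191 − 8Q = 93 ⇒ Q = 12.25, P = 191 − 4·12.25 = 142.
CS = ½·(191 − 142)·12.25 = 300.125.
Change in consumer surplus: 300.125 − 1200.5 = −900.375.

Consumer surplus falls by 900.375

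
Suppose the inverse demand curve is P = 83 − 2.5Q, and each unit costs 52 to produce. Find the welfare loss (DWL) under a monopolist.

DWL = 48.05

Perfect competition: P = MC = 52, so 83 − 2.5Q = 52 and Q = 12.4.
The monopolist equates marginal revenue to marginal cost: 83 − 5Q = 52, so Q = 6.2. From demand, P = 67.5.
DWL is the triangle between Q = 6.2 and Q = 12.4: ½·(12.4 − 6.2)·(67.5 − 52) = 48.05.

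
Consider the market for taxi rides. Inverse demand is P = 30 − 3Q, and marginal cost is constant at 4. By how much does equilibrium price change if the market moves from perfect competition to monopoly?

Under competition P = MC = 4, so Q = (30 − 4)/3 = 26/3.
The monopolist equates marginal revenue to marginal cost: 30 − 6Q = 4, so Q = 13/3. From demand, P = 17.
Change in equilibrium price: 17 − 4 = 13.

Equilibrium price rises by 13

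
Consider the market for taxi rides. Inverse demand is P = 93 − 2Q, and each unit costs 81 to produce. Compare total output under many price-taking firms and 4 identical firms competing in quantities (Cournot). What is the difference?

Q falls by 1.2

Under competition P = MC = 81, so Q = (93 − 81)/2 = 6.
Cournot with 4 identical firms: the symmetric best-response condition is 93 − 10q = 81. Each firm produces q = 1.2, total output Q = 4.8, price P = 83.4.
Change in total output: 4.8 − 6 = −1.2.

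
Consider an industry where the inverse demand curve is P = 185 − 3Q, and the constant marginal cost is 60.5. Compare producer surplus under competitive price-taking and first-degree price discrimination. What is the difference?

PS rises by 2583.375

Competitive firms price at marginal cost: P = 60.5, giving Q = 41.5.
PS = (60.5 − 60.5)·41.5 = 0.
A perfectly discriminating monopolist sells every unit with P(Q) ≥ MC(Q), so output equals the competitive quantity Q = 41.5. Each buyer pays their reservation price, so CS = 0 and the firm captures all surplus.
PS = ½·(185 − 60.5)·41.5 = 2583.375.
Change in producer surplus: 2583.375 − 0 = 2583.375.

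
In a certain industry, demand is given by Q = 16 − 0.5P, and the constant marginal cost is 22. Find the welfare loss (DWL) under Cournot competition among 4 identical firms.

DWL = 1

Inverting demand: P = 32 − 2Q.
Competitive firms price at marginal cost: P = 22, giving Q = 5.
With 4 symmetric Cournot firms, each firm's FOC gives 32 − 10q = 22, so q = 1, Q = 4·1 = 4, and P = 24.
DWL is the triangle between Q = 4 and Q = 5: ½·(5 − 4)·(24 − 22) = 1.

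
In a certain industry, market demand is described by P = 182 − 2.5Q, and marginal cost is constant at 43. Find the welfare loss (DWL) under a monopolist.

Under competition P = MC = 43, so Q = (182 − 43)/2.5 = 55.6.
Monopoly sets MR = MC: 182 − 5Q = 43 ⇒ Q = 27.8, P = 182 − 2.5·27.8 = 112.5.
DWL is the triangle between Q = 27.8 and Q = 55.6: ½·(55.6 − 27.8)·(112.5 − 43) = 966.05.

DWL = 966.05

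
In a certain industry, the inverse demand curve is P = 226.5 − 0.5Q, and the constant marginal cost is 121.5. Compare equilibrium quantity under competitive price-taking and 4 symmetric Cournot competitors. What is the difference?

Q falls by 42

Under competition P = MC = 121.5, so Q = (226.5 − 121.5)/0.5 = 210.
With 4 symmetric Cournot firms, each firm's FOC gives 226.5 − 2.5q = 121.5, so q = 42, Q = 4·42 = 168, and P = 142.5.
Change in equilibrium quantity: 168 − 210 = −42.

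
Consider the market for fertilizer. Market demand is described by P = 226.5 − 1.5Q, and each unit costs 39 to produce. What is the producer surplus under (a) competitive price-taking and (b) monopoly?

Competition: PS = 0; Monopoly: PS = 5859.375

Competitive firms price at marginal cost: P = 39, giving Q = 125.
PS = (39 − 39)·125 = 0.
The monopolist equates marginal revenue to marginal cost: 226.5 − 3Q = 39, so Q = 62.5. From demand, P = 132.75.
PS = (132.75 − 39)·62.5 = 5859.375.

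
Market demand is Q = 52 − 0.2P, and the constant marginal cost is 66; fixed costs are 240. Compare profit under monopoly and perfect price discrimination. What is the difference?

Inverting demand: P = 260 − 5Q.
The monopolist equates marginal revenue to marginal cost: 260 − 10Q = 66, so Q = 19.4. From demand, P = 163.
Profit = (163 − 66)·19.4 − 240 = 1641.8.
Under first-degree price discrimination the firm charges each unit its demand price and produces up to where P = MC, i.e. Q = 38.8. Consumer surplus is zero; producer surplus equals total surplus.
PS equals the full surplus area, 3763.6. Profit = 3763.6 − 240 = 3523.6.
Change in profit: 3523.6 − 1641.8 = 1881.8.

π rises by 1881.8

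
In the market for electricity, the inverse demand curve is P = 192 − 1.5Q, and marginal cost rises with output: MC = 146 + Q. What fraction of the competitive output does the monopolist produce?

Q_m/Q_c = 0.625

A monopolist chooses Q where MR = MC. MR = 192 − 3Q; setting this equal to 146 + Q gives Q = 11.5 and P = 174.75.
Under competition P = MC: 192 − 1.5Q = 146 + Q ⇒ Q = 18.4, P = 164.4.
Ratio Q_m/Q_c = 11.5/18.4 = 0.625.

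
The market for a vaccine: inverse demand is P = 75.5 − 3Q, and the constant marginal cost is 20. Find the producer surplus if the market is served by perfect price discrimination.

PS = 513.375

A perfectly discriminating monopolist sells every unit with P(Q) ≥ MC(Q), so output equals the competitive quantity Q = 18.5. Each buyer pays their reservation price, so CS = 0 and the firm captures all surplus.
PS = ½·(75.5 − 20)·18.5 = 513.375.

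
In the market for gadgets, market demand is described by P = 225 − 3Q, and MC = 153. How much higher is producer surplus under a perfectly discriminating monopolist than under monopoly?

The monopolist equates marginal revenue to marginal cost: 225 − 6Q = 153, so Q = 12. From demand, P = 189.
PS = (189 − 153)·12 = 432.
With perfect price discrimination, output is the efficient level Q = 24 (where demand meets MC), but every buyer pays their willingness to pay: CS = 0 and PS = total surplus.
PS = ½·(225 − 153)·24 = 864.
Change in producer surplus: 864 − 432 = 432.

PS rises by 432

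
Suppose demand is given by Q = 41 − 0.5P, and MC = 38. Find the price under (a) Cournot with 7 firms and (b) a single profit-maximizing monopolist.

Cournot: P = 43.5; Monopoly: P = 60

Inverting demand: P = 82 − 2Q.
Cournot with 7 identical firms: the symmetric best-response condition is 82 − 16q = 38. Each firm produces q = 2.75, total output Q = 19.25, price P = 43.5.
Monopoly sets MR = MC: 82 − 4Q = 38 ⇒ Q = 11, P = 82 − 2·11 = 60.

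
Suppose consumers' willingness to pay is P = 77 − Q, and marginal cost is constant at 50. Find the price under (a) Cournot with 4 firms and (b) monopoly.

In a 4-firm Cournot equilibrium, symmetry and the first-order condition give q = (77 − 50)/(5) = 5.4. So Q = 21.6 and P = 55.4.
Monopoly sets MR = MC: 77 − 2Q = 50 ⇒ Q = 13.5, P = 77 − 13.5 = 63.5.

Cournot: P = 55.4; Monopoly: P = 63.5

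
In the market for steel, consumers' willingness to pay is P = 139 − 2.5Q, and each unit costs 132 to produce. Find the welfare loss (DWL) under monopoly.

Under competition P = MC = 132, so Q = (139 − 132)/2.5 = 2.8.
A monopolist chooses Q where MR = MC. MR = 139 − 5Q; setting this equal to 132 gives Q = 1.4 and P = 135.5.
DWL is the triangle between Q = 1.4 and Q = 2.8: ½·(2.8 − 1.4)·(135.5 − 132) = 2.45.

DWL = 2.45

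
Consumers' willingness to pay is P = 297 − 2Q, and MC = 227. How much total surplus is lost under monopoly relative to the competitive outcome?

Perfect competition: P = MC = 227, so 297 − 2Q = 227 and Q = 35.
The monopolist equates marginal revenue to marginal cost: 297 − 4Q = 227, so Q = 17.5. From demand, P = 262.
DWL is the triangle between Q = 17.5 and Q = 35: ½·(35 − 17.5)·(262 − 227) = 306.25.

DWL = 306.25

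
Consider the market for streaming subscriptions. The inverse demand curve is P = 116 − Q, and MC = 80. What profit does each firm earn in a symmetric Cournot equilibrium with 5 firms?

Cournot with 5 identical firms: the symmetric best-response condition is 116 − 6q = 80. Each firm produces q = 6, total output Q = 30, price P = 86.
Each firm's profit = (86 − 80)·6 = 36.

π_i = 36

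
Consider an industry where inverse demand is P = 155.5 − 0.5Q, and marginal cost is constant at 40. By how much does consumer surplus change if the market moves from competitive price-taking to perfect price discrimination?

Perfect competition: P = MC = 40, so 155.5 − 0.5Q = 40 and Q = 231.
CS = ½·(155.5 − 40)·231 = 13340.25.
With perfect price discrimination, output is the efficient level Q = 231 (where demand meets MC), but every buyer pays their willingness to pay: CS = 0 and PS = total surplus.
CS = 0.
Change in consumer surplus: 0 − 13340.25 = −13340.25.

Consumer surplus falls by 13340.25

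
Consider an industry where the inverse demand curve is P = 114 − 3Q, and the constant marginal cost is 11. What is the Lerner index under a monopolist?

The monopolist equates marginal revenue to marginal cost: 114 − 6Q = 11, so Q = 103/6. From demand, P = 62.5.
Lerner index = (P − MC)/P = (62.5 − 11)/62.5 = 0.824.

Lerner index = 0.824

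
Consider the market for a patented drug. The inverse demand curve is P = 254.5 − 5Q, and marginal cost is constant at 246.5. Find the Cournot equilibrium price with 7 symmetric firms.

Cournot with 7 identical firms: the symmetric best-response condition is 254.5 − 40q = 246.5. Each firm produces q = 0.2, total output Q = 1.4, price P = 247.5.

P = 247.5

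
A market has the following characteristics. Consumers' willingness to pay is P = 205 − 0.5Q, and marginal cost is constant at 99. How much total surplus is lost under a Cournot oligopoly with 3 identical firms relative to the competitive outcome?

Under competition P = MC = 99, so Q = (205 − 99)/0.5 = 212.
With 3 symmetric Cournot firms, each firm's FOC gives 205 − 2q = 99, so q = 53, Q = 3·53 = 159, and P = 125.5.
DWL is the triangle between Q = 159 and Q = 212: ½·(212 − 159)·(125.5 − 99) = 702.25.

DWL = 702.25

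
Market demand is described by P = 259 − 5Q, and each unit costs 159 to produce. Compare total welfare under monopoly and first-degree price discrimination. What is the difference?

TS rises by 250

The monopolist equates marginal revenue to marginal cost: 259 − 10Q = 159, so Q = 10. From demand, P = 209.
CS = ½·(259 − 209)·10 = 250; PS = (209 − 159)·10 = 500; TS = 750.
With perfect price discrimination, output is the efficient level Q = 20 (where demand meets MC), but every buyer pays their willingness to pay: CS = 0 and PS = total surplus.
TS = 1000 (equal to competitive TS).
Change in total welfare: 1000 − 750 = 250.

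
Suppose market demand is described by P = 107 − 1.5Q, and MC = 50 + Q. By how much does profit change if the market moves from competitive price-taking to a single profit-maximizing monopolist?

Profit rises by 146.205

Competitive equilibrium sets price equal to marginal cost: 107 − 1.5Q = 50 + Q, so Q = 22.8 and P = 72.8.
Profit = 72.8·22.8 − (50·22.8 + ½·1·22.8²) = 259.92.
The monopolist equates marginal revenue to marginal cost: 107 − 3Q = 50 + Q, so Q = 14.25. From demand, P = 85.625.
Profit = 85.625·14.25 − (50·14.25 + ½·1·14.25²) = 406.125.
Change in profit: 406.125 − 259.92 = 146.205.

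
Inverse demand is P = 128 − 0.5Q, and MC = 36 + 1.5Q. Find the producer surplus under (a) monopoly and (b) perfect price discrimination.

Monopoly: PS = 1692.8; Perfect PD: PS = 2116

A monopolist chooses Q where MR = MC. MR = 128 − Q; setting this equal to 36 + 1.5Q gives Q = 36.8 and P = 109.6.
PS = P·Q − VC(Q) = 109.6·36.8 − (36·36.8 + ½·1.5·36.8²) = 1692.8.
With perfect price discrimination, output is the efficient level Q = 46 (where demand meets MC), but every buyer pays their willingness to pay: CS = 0 and PS = total surplus.
PS = ½·(128 − 36)·46 = 2116.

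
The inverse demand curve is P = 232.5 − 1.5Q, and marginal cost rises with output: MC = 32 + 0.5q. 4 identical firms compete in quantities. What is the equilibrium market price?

With 4 symmetric Cournot firms, each firm's FOC gives 232.5 − 7.5q = 32 + 0.5q, so q = 401/16, Q = 4·401/16 = 100.25, and P = 82.125.

P = 82.125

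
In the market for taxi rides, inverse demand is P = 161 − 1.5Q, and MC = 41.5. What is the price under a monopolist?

Monopoly sets MR = MC: 161 − 3Q = 41.5 ⇒ Q = 239/6, P = 161 − 1.5·239/6 = 101.25.

P = 101.25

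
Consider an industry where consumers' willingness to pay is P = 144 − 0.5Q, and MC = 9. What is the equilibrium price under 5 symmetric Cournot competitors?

P = 31.5

With 5 symmetric Cournot firms, each firm's FOC gives 144 − 3q = 9, so q = 45, Q = 5·45 = 225, and P = 31.5.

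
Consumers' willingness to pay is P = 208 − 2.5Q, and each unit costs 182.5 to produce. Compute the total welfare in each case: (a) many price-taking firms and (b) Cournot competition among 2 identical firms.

Perfect competition: P = MC = 182.5, so 208 − 2.5Q = 182.5 and Q = 10.2.
CS = ½·(208 − 182.5)·10.2 = 130.05; PS = (182.5 − 182.5)·10.2 = 0; TS = 130.05.
With 2 symmetric Cournot firms, each firm's FOC gives 208 − 7.5q = 182.5, so q = 3.4, Q = 2·3.4 = 6.8, and P = 191.
CS = ½·(208 − 191)·6.8 = 57.8; PS = (191 − 182.5)·6.8 = 57.8; TS = 115.6.

Competition: TS = 130.05; Cournot: TS = 115.6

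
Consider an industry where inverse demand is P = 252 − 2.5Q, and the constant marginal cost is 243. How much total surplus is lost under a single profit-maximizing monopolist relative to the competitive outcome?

Perfect competition: P = MC = 243, so 252 − 2.5Q = 243 and Q = 3.6.
Monopoly sets MR = MC: 252 − 5Q = 243 ⇒ Q = 1.8, P = 252 − 2.5·1.8 = 247.5.
DWL is the triangle between Q = 1.8 and Q = 3.6: ½·(3.6 − 1.8)·(247.5 − 243) = 4.05.

DWL = 4.05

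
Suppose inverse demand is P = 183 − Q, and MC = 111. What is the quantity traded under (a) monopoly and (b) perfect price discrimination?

Monopoly: Q = 36; Perfect PD: Q = 72

Monopoly sets MR = MC: 183 − 2Q = 111 ⇒ Q = 36, P = 183 − 36 = 147.
Under first-degree price discrimination the firm charges each unit its demand price and produces up to where P = MC, i.e. Q = 72. Consumer surplus is zero; producer surplus equals total surplus.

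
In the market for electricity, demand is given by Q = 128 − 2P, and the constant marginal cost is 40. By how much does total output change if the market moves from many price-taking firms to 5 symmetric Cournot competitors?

Inverting demand: P = 64 − 0.5Q.
Under competition P = MC = 40, so Q = (64 − 40)/0.5 = 48.
With 5 symmetric Cournot firms, each firm's FOC gives 64 − 3q = 40, so q = 8, Q = 5·8 = 40, and P = 44.
Change in total output: 40 − 48 = −8.

Total output falls by 8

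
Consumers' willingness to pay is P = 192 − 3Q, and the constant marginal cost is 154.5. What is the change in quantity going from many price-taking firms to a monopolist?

Perfect competition: P = MC = 154.5, so 192 − 3Q = 154.5 and Q = 12.5.
The monopolist equates marginal revenue to marginal cost: 192 − 6Q = 154.5, so Q = 6.25. From demand, P = 173.25.
Change in quantity: 6.25 − 12.5 = −6.25.

Q falls by 6.25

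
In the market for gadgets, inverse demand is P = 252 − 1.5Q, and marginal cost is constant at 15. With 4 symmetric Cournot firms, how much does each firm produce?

q_i = 31.6

Cournot with 4 identical firms: the symmetric best-response condition is 252 − 7.5q = 15. Each firm produces q = 31.6, total output Q = 126.4, price P = 62.4.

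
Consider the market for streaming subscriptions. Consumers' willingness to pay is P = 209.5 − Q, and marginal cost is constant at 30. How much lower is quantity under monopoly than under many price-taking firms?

Q falls by 89.75

Under competition P = MC = 30, so Q = (209.5 − 30)/1 = 179.5.
Monopoly sets MR = MC: 209.5 − 2Q = 30 ⇒ Q = 89.75, P = 209.5 − 89.75 = 119.75.
Change in quantity: 89.75 − 179.5 = −89.75.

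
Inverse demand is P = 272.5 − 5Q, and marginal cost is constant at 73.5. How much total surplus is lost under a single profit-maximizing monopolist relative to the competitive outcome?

DWL = 990.025

Competitive firms price at marginal cost: P = 73.5, giving Q = 39.8.
A monopolist chooses Q where MR = MC. MR = 272.5 − 10Q; setting this equal to 73.5 gives Q = 19.9 and P = 173.
DWL is the triangle between Q = 19.9 and Q = 39.8: ½·(39.8 − 19.9)·(173 − 73.5) = 990.025.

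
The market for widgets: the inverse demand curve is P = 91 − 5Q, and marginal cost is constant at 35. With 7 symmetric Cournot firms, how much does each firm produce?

q_i = 1.4

With 7 symmetric Cournot firms, each firm's FOC gives 91 − 40q = 35, so q = 1.4, Q = 7·1.4 = 9.8, and P = 42.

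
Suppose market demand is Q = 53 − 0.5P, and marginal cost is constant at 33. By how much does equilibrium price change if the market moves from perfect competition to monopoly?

P rises by 36.5

Inverting demand: P = 106 − 2Q.
Competitive firms price at marginal cost: P = 33, giving Q = 36.5.
The monopolist equates marginal revenue to marginal cost: 106 − 4Q = 33, so Q = 18.25. From demand, P = 69.5.
Change in equilibrium price: 69.5 − 33 = 36.5.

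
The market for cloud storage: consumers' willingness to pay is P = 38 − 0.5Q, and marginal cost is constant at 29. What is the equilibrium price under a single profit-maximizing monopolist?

P = 33.5

A monopolist chooses Q where MR = MC. MR = 38 − Q; setting this equal to 29 gives Q = 9 and P = 33.5.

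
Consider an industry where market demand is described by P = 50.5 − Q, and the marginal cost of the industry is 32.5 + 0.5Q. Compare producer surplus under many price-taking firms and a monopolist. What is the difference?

Under competition P = MC: 50.5 − Q = 32.5 + 0.5Q ⇒ Q = 12, P = 38.5.
PS = P·Q − VC(Q) = 38.5·12 − (32.5·12 + ½·0.5·12²) = 36.
Monopoly sets MR = MC: 50.5 − 2Q = 32.5 + 0.5Q ⇒ Q = 7.2, P = 50.5 − 7.2 = 43.3.
PS = P·Q − VC(Q) = 43.3·7.2 − (32.5·7.2 + ½·0.5·7.2²) = 64.8.
Change in producer surplus: 64.8 − 36 = 28.8.

PS rises by 28.8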